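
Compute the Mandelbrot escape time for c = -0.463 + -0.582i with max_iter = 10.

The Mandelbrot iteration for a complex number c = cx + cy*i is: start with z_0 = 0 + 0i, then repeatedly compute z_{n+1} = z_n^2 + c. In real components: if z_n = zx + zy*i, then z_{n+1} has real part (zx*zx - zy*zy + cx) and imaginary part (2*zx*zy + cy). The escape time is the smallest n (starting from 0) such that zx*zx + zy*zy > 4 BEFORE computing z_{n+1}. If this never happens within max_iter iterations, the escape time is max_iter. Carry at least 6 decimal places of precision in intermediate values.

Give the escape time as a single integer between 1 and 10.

Answer: 10

Derivation:
z_0 = 0 + 0i, c = -0.4630 + -0.5820i
Iter 1: z = -0.4630 + -0.5820i, |z|^2 = 0.5531
Iter 2: z = -0.5874 + -0.0431i, |z|^2 = 0.3468
Iter 3: z = -0.1199 + -0.5314i, |z|^2 = 0.2968
Iter 4: z = -0.7310 + -0.4546i, |z|^2 = 0.7411
Iter 5: z = -0.1353 + 0.0827i, |z|^2 = 0.0251
Iter 6: z = -0.4515 + -0.6044i, |z|^2 = 0.5691
Iter 7: z = -0.6244 + -0.0362i, |z|^2 = 0.3911
Iter 8: z = -0.0745 + -0.5368i, |z|^2 = 0.2937
Iter 9: z = -0.7456 + -0.5020i, |z|^2 = 0.8079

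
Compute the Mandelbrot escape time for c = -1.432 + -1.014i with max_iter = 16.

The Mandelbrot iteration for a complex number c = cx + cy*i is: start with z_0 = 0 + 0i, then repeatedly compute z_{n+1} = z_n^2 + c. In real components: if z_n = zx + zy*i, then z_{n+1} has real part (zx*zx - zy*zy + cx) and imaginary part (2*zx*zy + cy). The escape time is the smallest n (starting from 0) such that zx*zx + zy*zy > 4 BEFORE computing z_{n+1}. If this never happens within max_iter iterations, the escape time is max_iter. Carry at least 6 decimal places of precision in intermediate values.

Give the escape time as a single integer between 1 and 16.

Answer: 3

Derivation:
z_0 = 0 + 0i, c = -1.4320 + -1.0140i
Iter 1: z = -1.4320 + -1.0140i, |z|^2 = 3.0788
Iter 2: z = -0.4096 + 1.8901i, |z|^2 = 3.7402
Iter 3: z = -4.8367 + -2.5623i, |z|^2 = 29.9590
Escaped at iteration 3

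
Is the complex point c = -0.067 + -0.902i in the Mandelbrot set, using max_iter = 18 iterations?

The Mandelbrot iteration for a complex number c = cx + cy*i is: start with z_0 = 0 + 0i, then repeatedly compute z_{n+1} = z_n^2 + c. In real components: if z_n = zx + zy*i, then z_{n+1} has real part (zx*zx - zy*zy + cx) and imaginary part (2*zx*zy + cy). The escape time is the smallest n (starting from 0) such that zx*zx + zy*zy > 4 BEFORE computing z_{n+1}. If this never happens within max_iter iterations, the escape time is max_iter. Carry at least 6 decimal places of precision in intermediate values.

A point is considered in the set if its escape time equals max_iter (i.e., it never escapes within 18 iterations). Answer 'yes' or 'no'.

z_0 = 0 + 0i, c = -0.0670 + -0.9020i
Iter 1: z = -0.0670 + -0.9020i, |z|^2 = 0.8181
Iter 2: z = -0.8761 + -0.7811i, |z|^2 = 1.3777
Iter 3: z = 0.0904 + 0.4667i, |z|^2 = 0.2260
Iter 4: z = -0.2767 + -0.8176i, |z|^2 = 0.7450
Iter 5: z = -0.6589 + -0.4496i, |z|^2 = 0.6364
Iter 6: z = 0.1651 + -0.3095i, |z|^2 = 0.1230
Iter 7: z = -0.1355 + -1.0042i, |z|^2 = 1.0267
Iter 8: z = -1.0570 + -0.6298i, |z|^2 = 1.5139
Iter 9: z = 0.6535 + 0.4294i, |z|^2 = 0.6115
Iter 10: z = 0.1757 + -0.3408i, |z|^2 = 0.1470
Iter 11: z = -0.1522 + -1.0217i, |z|^2 = 1.0671
Iter 12: z = -1.0878 + -0.5909i, |z|^2 = 1.5324
Iter 13: z = 0.7671 + 0.3835i, |z|^2 = 0.7355
Iter 14: z = 0.3744 + -0.3136i, |z|^2 = 0.2385
Iter 15: z = -0.0252 + -1.1368i, |z|^2 = 1.2930
Iter 16: z = -1.3588 + -0.8447i, |z|^2 = 2.5598
Iter 17: z = 1.0657 + 1.3936i, |z|^2 = 3.0778
Did not escape in 18 iterations → in set

Answer: yes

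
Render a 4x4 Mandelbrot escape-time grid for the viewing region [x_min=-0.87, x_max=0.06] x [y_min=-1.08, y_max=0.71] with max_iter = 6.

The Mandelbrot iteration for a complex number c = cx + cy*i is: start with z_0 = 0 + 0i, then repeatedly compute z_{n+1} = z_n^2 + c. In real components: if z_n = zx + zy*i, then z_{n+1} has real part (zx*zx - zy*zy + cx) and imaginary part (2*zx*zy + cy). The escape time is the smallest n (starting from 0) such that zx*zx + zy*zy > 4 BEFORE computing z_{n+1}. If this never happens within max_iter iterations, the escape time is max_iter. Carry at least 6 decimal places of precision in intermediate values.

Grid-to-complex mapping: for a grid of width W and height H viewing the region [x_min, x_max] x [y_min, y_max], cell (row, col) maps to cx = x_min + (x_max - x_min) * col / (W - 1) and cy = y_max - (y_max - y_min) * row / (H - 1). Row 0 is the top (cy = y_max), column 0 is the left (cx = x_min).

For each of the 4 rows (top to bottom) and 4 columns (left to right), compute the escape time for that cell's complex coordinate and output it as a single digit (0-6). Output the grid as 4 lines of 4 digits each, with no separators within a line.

(row=0, col=0): c = -0.8700 + 0.7100i → escape time 4
(row=0, col=1): c = -0.5600 + 0.7100i → escape time 6
(row=0, col=2): c = -0.2500 + 0.7100i → escape time 6
(row=0, col=3): c = 0.0600 + 0.7100i → escape time 6
(row=1, col=0): c = -0.8700 + 0.1133i → escape time 6
(row=1, col=1): c = -0.5600 + 0.1133i → escape time 6
(row=1, col=2): c = -0.2500 + 0.1133i → escape time 6
(row=1, col=3): c = 0.0600 + 0.1133i → escape time 6
(row=2, col=0): c = -0.8700 + -0.4833i → escape time 6
(row=2, col=1): c = -0.5600 + -0.4833i → escape time 6
(row=2, col=2): c = -0.2500 + -0.4833i → escape time 6
(row=2, col=3): c = 0.0600 + -0.4833i → escape time 6
(row=3, col=0): c = -0.8700 + -1.0800i → escape time 3
(row=3, col=1): c = -0.5600 + -1.0800i → escape time 3
(row=3, col=2): c = -0.2500 + -1.0800i → escape time 6
(row=3, col=3): c = 0.0600 + -1.0800i → escape time 4

Answer: 4666
6666
6666
3364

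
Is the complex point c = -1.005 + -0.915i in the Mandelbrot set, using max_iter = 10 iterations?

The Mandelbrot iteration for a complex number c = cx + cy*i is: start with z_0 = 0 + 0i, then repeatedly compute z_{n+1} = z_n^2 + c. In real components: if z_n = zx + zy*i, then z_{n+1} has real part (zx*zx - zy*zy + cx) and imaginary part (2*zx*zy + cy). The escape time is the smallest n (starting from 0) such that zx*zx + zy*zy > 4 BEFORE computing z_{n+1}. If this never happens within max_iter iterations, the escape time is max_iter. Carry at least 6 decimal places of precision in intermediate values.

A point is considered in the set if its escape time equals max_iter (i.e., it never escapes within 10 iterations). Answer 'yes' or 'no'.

z_0 = 0 + 0i, c = -1.0050 + -0.9150i
Iter 1: z = -1.0050 + -0.9150i, |z|^2 = 1.8472
Iter 2: z = -0.8322 + 0.9241i, |z|^2 = 1.5466
Iter 3: z = -1.1665 + -2.4532i, |z|^2 = 7.3787
Escaped at iteration 3

Answer: no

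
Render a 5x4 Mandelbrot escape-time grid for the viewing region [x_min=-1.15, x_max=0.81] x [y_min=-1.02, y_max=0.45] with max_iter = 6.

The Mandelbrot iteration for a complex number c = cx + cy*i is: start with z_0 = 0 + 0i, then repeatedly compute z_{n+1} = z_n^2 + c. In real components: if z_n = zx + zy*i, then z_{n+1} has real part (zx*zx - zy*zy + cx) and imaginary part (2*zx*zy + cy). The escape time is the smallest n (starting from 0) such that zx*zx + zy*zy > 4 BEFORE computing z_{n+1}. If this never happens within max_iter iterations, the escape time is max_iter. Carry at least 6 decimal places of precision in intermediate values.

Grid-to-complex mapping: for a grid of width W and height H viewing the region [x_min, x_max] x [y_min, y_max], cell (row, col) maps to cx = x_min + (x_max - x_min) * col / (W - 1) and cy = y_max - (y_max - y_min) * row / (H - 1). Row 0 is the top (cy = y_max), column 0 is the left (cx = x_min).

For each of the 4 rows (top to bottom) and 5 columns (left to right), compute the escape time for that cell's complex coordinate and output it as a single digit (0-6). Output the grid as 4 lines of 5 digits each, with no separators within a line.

(row=0, col=0): c = -1.1500 + 0.4500i → escape time 6
(row=0, col=1): c = -0.6600 + 0.4500i → escape time 6
(row=0, col=2): c = -0.1700 + 0.4500i → escape time 6
(row=0, col=3): c = 0.3200 + 0.4500i → escape time 6
(row=0, col=4): c = 0.8100 + 0.4500i → escape time 3
(row=1, col=0): c = -1.1500 + -0.0400i → escape time 6
(row=1, col=1): c = -0.6600 + -0.0400i → escape time 6
(row=1, col=2): c = -0.1700 + -0.0400i → escape time 6
(row=1, col=3): c = 0.3200 + -0.0400i → escape time 6
(row=1, col=4): c = 0.8100 + -0.0400i → escape time 3
(row=2, col=0): c = -1.1500 + -0.5300i → escape time 5
(row=2, col=1): c = -0.6600 + -0.5300i → escape time 6
(row=2, col=2): c = -0.1700 + -0.5300i → escape time 6
(row=2, col=3): c = 0.3200 + -0.5300i → escape time 6
(row=2, col=4): c = 0.8100 + -0.5300i → escape time 3
(row=3, col=0): c = -1.1500 + -1.0200i → escape time 3
(row=3, col=1): c = -0.6600 + -1.0200i → escape time 3
(row=3, col=2): c = -0.1700 + -1.0200i → escape time 6
(row=3, col=3): c = 0.3200 + -1.0200i → escape time 3
(row=3, col=4): c = 0.8100 + -1.0200i → escape time 2

Answer: 66663
66663
56663
33632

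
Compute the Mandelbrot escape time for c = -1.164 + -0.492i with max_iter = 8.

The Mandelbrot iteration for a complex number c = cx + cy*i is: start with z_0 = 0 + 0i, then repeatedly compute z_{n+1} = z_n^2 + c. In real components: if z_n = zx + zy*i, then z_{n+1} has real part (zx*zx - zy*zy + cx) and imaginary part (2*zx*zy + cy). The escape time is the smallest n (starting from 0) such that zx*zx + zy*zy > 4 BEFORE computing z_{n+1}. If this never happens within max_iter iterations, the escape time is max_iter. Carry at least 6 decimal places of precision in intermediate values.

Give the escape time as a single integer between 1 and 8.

Answer: 5

Derivation:
z_0 = 0 + 0i, c = -1.1640 + -0.4920i
Iter 1: z = -1.1640 + -0.4920i, |z|^2 = 1.5970
Iter 2: z = -0.0512 + 0.6534i, |z|^2 = 0.4295
Iter 3: z = -1.5883 + -0.5589i, |z|^2 = 2.8350
Iter 4: z = 1.0463 + 1.2833i, |z|^2 = 2.7415
Iter 5: z = -1.7160 + 2.1934i, |z|^2 = 7.7557
Escaped at iteration 5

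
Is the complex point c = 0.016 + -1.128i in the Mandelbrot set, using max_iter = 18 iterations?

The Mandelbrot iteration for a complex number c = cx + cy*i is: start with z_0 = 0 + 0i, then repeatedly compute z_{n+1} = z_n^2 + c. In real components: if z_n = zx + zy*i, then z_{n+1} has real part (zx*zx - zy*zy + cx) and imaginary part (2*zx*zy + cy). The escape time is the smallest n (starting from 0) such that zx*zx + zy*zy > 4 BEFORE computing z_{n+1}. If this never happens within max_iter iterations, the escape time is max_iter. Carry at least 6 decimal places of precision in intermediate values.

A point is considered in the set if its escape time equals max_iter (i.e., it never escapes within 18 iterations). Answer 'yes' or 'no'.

z_0 = 0 + 0i, c = 0.0160 + -1.1280i
Iter 1: z = 0.0160 + -1.1280i, |z|^2 = 1.2726
Iter 2: z = -1.2561 + -1.1641i, |z|^2 = 2.9330
Iter 3: z = 0.2387 + 1.7965i, |z|^2 = 3.2844
Iter 4: z = -3.1544 + -0.2702i, |z|^2 = 10.0235
Escaped at iteration 4

Answer: no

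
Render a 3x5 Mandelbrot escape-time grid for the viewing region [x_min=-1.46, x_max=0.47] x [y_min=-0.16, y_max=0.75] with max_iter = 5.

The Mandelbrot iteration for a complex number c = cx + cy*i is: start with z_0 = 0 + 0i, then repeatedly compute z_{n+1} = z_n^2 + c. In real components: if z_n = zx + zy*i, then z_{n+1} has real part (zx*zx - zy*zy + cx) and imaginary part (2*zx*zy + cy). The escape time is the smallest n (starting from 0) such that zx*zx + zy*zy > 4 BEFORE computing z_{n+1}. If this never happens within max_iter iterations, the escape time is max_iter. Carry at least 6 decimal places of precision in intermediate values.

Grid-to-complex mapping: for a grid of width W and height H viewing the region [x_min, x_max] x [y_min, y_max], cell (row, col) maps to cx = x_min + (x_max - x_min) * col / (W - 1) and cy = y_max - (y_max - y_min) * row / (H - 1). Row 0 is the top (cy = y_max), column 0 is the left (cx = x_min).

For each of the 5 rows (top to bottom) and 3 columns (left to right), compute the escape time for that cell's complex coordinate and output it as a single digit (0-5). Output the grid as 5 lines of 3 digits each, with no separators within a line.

Answer: 354
355
555
555
555

Derivation:
(row=0, col=0): c = -1.4600 + 0.7500i → escape time 3
(row=0, col=1): c = -0.4950 + 0.7500i → escape time 5
(row=0, col=2): c = 0.4700 + 0.7500i → escape time 4
(row=1, col=0): c = -1.4600 + 0.5225i → escape time 3
(row=1, col=1): c = -0.4950 + 0.5225i → escape time 5
(row=1, col=2): c = 0.4700 + 0.5225i → escape time 5
(row=2, col=0): c = -1.4600 + 0.2950i → escape time 5
(row=2, col=1): c = -0.4950 + 0.2950i → escape time 5
(row=2, col=2): c = 0.4700 + 0.2950i → escape time 5
(row=3, col=0): c = -1.4600 + 0.0675i → escape time 5
(row=3, col=1): c = -0.4950 + 0.0675i → escape time 5
(row=3, col=2): c = 0.4700 + 0.0675i → escape time 5
(row=4, col=0): c = -1.4600 + -0.1600i → escape time 5
(row=4, col=1): c = -0.4950 + -0.1600i → escape time 5
(row=4, col=2): c = 0.4700 + -0.1600i → escape time 5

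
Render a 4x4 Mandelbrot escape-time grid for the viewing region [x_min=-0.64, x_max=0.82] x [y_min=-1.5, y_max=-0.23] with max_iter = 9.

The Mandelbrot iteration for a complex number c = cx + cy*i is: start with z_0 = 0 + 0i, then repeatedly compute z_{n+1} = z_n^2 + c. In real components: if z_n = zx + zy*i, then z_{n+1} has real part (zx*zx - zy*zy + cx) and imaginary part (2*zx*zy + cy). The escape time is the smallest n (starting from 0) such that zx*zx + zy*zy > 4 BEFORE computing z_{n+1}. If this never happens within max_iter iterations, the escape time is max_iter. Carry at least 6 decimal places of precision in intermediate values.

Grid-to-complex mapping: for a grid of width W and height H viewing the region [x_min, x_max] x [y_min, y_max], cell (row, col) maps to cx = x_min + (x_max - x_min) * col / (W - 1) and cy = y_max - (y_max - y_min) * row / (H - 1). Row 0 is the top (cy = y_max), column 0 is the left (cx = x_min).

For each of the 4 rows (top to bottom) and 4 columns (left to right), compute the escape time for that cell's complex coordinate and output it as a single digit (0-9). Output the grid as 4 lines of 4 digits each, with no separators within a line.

Answer: 9993
8992
3832
2222

Derivation:
(row=0, col=0): c = -0.6400 + -0.2300i → escape time 9
(row=0, col=1): c = -0.1533 + -0.2300i → escape time 9
(row=0, col=2): c = 0.3333 + -0.2300i → escape time 9
(row=0, col=3): c = 0.8200 + -0.2300i → escape time 3
(row=1, col=0): c = -0.6400 + -0.6533i → escape time 8
(row=1, col=1): c = -0.1533 + -0.6533i → escape time 9
(row=1, col=2): c = 0.3333 + -0.6533i → escape time 9
(row=1, col=3): c = 0.8200 + -0.6533i → escape time 2
(row=2, col=0): c = -0.6400 + -1.0767i → escape time 3
(row=2, col=1): c = -0.1533 + -1.0767i → escape time 8
(row=2, col=2): c = 0.3333 + -1.0767i → escape time 3
(row=2, col=3): c = 0.8200 + -1.0767i → escape time 2
(row=3, col=0): c = -0.6400 + -1.5000i → escape time 2
(row=3, col=1): c = -0.1533 + -1.5000i → escape time 2
(row=3, col=2): c = 0.3333 + -1.5000i → escape time 2
(row=3, col=3): c = 0.8200 + -1.5000i → escape time 2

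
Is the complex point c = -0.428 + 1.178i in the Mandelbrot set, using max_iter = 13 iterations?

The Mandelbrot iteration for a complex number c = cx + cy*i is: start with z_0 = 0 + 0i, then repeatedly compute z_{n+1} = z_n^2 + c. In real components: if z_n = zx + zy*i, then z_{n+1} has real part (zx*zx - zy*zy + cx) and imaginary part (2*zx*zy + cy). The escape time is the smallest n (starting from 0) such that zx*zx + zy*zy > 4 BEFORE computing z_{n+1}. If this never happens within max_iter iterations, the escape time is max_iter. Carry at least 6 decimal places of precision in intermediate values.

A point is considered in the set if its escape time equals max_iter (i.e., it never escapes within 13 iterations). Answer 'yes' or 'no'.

z_0 = 0 + 0i, c = -0.4280 + 1.1780i
Iter 1: z = -0.4280 + 1.1780i, |z|^2 = 1.5709
Iter 2: z = -1.6325 + 0.1696i, |z|^2 = 2.6938
Iter 3: z = 2.2083 + 0.6242i, |z|^2 = 5.2661
Escaped at iteration 3

Answer: no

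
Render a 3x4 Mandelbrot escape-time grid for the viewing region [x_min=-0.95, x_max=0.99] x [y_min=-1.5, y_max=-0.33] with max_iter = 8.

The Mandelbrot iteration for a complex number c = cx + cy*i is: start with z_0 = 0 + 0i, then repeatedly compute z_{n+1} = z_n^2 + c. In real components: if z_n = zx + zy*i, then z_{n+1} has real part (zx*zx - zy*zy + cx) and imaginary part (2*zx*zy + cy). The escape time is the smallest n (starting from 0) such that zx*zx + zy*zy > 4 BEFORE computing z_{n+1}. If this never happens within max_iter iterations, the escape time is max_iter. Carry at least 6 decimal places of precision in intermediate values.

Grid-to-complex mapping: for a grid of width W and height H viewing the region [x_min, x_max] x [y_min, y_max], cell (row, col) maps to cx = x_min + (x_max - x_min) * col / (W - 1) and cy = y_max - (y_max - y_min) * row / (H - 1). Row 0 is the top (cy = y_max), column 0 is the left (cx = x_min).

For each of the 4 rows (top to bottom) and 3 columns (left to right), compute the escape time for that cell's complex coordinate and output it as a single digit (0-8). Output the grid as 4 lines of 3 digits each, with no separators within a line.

(row=0, col=0): c = -0.9500 + -0.3300i → escape time 8
(row=0, col=1): c = 0.0200 + -0.3300i → escape time 8
(row=0, col=2): c = 0.9900 + -0.3300i → escape time 2
(row=1, col=0): c = -0.9500 + -0.7200i → escape time 4
(row=1, col=1): c = 0.0200 + -0.7200i → escape time 8
(row=1, col=2): c = 0.9900 + -0.7200i → escape time 2
(row=2, col=0): c = -0.9500 + -1.1100i → escape time 3
(row=2, col=1): c = 0.0200 + -1.1100i → escape time 4
(row=2, col=2): c = 0.9900 + -1.1100i → escape time 2
(row=3, col=0): c = -0.9500 + -1.5000i → escape time 2
(row=3, col=1): c = 0.0200 + -1.5000i → escape time 2
(row=3, col=2): c = 0.9900 + -1.5000i → escape time 2

Answer: 882
482
342
222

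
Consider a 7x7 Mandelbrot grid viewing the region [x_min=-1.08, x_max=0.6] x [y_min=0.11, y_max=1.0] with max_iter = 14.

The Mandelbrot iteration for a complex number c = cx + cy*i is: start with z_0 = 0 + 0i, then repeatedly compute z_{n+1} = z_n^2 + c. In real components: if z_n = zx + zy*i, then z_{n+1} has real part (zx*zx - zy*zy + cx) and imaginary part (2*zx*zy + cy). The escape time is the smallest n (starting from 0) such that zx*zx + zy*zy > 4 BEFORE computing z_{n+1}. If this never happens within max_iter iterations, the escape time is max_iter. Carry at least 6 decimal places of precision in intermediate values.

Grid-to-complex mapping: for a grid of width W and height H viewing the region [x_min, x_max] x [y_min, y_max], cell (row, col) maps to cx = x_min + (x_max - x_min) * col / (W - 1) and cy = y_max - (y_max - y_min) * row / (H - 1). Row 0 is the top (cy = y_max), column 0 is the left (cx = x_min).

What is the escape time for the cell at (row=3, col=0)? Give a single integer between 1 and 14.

z_0 = 0 + 0i, c = -1.0800 + 0.5550i
Iter 1: z = -1.0800 + 0.5550i, |z|^2 = 1.4744
Iter 2: z = -0.2216 + -0.6438i, |z|^2 = 0.4636
Iter 3: z = -1.4454 + 0.8404i, |z|^2 = 2.7953
Iter 4: z = 0.3029 + -1.8743i, |z|^2 = 3.6046
Iter 5: z = -4.5011 + -0.5803i, |z|^2 = 20.5968
Escaped at iteration 5

Answer: 5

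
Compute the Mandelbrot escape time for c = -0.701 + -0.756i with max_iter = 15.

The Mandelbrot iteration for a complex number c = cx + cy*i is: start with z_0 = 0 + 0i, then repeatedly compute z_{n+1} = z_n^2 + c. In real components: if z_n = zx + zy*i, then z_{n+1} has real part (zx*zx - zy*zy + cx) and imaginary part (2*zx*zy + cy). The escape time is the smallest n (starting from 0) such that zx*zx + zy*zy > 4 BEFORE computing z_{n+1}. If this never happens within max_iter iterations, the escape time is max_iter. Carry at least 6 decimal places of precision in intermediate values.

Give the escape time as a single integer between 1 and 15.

z_0 = 0 + 0i, c = -0.7010 + -0.7560i
Iter 1: z = -0.7010 + -0.7560i, |z|^2 = 1.0629
Iter 2: z = -0.7811 + 0.3039i, |z|^2 = 0.7025
Iter 3: z = -0.1832 + -1.2308i, |z|^2 = 1.5484
Iter 4: z = -2.1823 + -0.3051i, |z|^2 = 4.8555
Escaped at iteration 4

Answer: 4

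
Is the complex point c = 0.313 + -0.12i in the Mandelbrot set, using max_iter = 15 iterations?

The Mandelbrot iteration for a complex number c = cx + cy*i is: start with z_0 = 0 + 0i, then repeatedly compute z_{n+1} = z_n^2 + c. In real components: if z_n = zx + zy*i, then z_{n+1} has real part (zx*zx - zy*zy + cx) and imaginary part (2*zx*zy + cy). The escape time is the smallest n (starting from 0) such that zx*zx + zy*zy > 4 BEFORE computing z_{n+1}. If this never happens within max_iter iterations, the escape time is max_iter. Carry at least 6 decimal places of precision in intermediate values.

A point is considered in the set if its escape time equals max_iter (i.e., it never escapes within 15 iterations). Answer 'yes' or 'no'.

Answer: yes

Derivation:
z_0 = 0 + 0i, c = 0.3130 + -0.1200i
Iter 1: z = 0.3130 + -0.1200i, |z|^2 = 0.1124
Iter 2: z = 0.3966 + -0.1951i, |z|^2 = 0.1953
Iter 3: z = 0.4322 + -0.2748i, |z|^2 = 0.2623
Iter 4: z = 0.4243 + -0.3575i, |z|^2 = 0.3078
Iter 5: z = 0.3652 + -0.4234i, |z|^2 = 0.3126
Iter 6: z = 0.2671 + -0.4293i, |z|^2 = 0.2556
Iter 7: z = 0.2001 + -0.3493i, |z|^2 = 0.1621
Iter 8: z = 0.2310 + -0.2598i, |z|^2 = 0.1209
Iter 9: z = 0.2989 + -0.2400i, |z|^2 = 0.1469
Iter 10: z = 0.3447 + -0.2635i, |z|^2 = 0.1882
Iter 11: z = 0.3624 + -0.3016i, |z|^2 = 0.2223
Iter 12: z = 0.3533 + -0.3386i, |z|^2 = 0.2395
Iter 13: z = 0.3232 + -0.3593i, |z|^2 = 0.2336
Iter 14: z = 0.2883 + -0.3522i, |z|^2 = 0.2072
Did not escape in 15 iterations → in set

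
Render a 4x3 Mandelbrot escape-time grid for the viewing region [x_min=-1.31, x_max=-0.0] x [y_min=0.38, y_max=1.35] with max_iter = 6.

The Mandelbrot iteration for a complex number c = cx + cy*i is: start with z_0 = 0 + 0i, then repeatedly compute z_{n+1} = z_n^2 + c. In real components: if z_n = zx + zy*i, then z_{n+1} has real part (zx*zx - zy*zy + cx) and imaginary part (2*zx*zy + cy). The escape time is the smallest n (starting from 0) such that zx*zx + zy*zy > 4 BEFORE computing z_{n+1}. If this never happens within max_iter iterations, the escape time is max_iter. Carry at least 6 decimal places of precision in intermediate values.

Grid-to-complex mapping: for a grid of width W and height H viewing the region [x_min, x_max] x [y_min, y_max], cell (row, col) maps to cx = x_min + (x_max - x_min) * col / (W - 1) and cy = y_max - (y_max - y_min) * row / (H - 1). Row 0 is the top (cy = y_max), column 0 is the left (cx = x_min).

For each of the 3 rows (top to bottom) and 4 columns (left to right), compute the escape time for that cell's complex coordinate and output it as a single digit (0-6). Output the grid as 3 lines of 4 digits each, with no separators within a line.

(row=0, col=0): c = -1.3100 + 1.3500i → escape time 2
(row=0, col=1): c = -0.8733 + 1.3500i → escape time 2
(row=0, col=2): c = -0.4367 + 1.3500i → escape time 2
(row=0, col=3): c = 0.0000 + 1.3500i → escape time 2
(row=1, col=0): c = -1.3100 + 0.8650i → escape time 3
(row=1, col=1): c = -0.8733 + 0.8650i → escape time 3
(row=1, col=2): c = -0.4367 + 0.8650i → escape time 5
(row=1, col=3): c = 0.0000 + 0.8650i → escape time 6
(row=2, col=0): c = -1.3100 + 0.3800i → escape time 6
(row=2, col=1): c = -0.8733 + 0.3800i → escape time 6
(row=2, col=2): c = -0.4367 + 0.3800i → escape time 6
(row=2, col=3): c = 0.0000 + 0.3800i → escape time 6

Answer: 2222
3356
6666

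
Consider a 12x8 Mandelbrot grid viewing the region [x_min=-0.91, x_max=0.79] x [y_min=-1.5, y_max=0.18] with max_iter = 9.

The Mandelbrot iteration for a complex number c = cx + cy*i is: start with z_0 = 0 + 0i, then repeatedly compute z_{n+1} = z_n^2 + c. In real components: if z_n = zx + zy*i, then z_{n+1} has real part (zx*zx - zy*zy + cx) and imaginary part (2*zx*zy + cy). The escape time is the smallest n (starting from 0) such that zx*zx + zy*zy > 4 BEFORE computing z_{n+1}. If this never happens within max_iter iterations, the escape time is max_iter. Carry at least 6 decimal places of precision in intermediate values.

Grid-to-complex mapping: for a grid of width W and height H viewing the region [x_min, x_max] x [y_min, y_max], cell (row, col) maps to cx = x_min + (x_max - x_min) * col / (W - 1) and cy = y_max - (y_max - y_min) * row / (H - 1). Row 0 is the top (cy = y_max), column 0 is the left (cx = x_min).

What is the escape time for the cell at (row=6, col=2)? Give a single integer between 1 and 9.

Answer: 3

Derivation:
z_0 = 0 + 0i, c = -0.6009 + -1.2600i
Iter 1: z = -0.6009 + -1.2600i, |z|^2 = 1.9487
Iter 2: z = -1.8274 + 0.2543i, |z|^2 = 3.4041
Iter 3: z = 2.6739 + -2.1894i, |z|^2 = 11.9431
Escaped at iteration 3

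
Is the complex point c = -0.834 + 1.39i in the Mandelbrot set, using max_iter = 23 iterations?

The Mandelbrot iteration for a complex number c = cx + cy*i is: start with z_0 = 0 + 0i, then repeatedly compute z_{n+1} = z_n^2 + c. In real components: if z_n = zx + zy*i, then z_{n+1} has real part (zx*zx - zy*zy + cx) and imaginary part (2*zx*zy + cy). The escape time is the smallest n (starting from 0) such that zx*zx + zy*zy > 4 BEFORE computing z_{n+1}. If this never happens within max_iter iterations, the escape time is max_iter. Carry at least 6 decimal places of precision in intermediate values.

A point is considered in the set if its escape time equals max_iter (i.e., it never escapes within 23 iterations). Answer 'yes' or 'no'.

z_0 = 0 + 0i, c = -0.8340 + 1.3900i
Iter 1: z = -0.8340 + 1.3900i, |z|^2 = 2.6277
Iter 2: z = -2.0705 + -0.9285i, |z|^2 = 5.1493
Escaped at iteration 2

Answer: no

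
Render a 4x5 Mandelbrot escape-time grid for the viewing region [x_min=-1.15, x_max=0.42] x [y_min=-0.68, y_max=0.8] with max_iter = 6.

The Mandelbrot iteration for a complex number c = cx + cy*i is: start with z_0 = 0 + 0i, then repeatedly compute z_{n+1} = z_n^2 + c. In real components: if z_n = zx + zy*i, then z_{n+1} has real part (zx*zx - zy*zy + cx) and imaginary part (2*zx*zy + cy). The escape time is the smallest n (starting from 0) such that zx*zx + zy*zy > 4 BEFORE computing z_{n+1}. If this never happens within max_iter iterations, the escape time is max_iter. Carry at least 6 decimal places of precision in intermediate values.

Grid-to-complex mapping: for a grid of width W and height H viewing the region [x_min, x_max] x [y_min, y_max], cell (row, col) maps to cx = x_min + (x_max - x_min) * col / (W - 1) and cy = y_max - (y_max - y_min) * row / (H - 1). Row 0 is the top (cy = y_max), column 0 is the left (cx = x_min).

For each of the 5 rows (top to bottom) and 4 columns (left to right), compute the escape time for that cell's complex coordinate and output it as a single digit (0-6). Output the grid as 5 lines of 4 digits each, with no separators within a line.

(row=0, col=0): c = -1.1500 + 0.8000i → escape time 3
(row=0, col=1): c = -0.6267 + 0.8000i → escape time 4
(row=0, col=2): c = -0.1033 + 0.8000i → escape time 6
(row=0, col=3): c = 0.4200 + 0.8000i → escape time 4
(row=1, col=0): c = -1.1500 + 0.4300i → escape time 6
(row=1, col=1): c = -0.6267 + 0.4300i → escape time 6
(row=1, col=2): c = -0.1033 + 0.4300i → escape time 6
(row=1, col=3): c = 0.4200 + 0.4300i → escape time 6
(row=2, col=0): c = -1.1500 + 0.0600i → escape time 6
(row=2, col=1): c = -0.6267 + 0.0600i → escape time 6
(row=2, col=2): c = -0.1033 + 0.0600i → escape time 6
(row=2, col=3): c = 0.4200 + 0.0600i → escape time 6
(row=3, col=0): c = -1.1500 + -0.3100i → escape time 6
(row=3, col=1): c = -0.6267 + -0.3100i → escape time 6
(row=3, col=2): c = -0.1033 + -0.3100i → escape time 6
(row=3, col=3): c = 0.4200 + -0.3100i → escape time 6
(row=4, col=0): c = -1.1500 + -0.6800i → escape time 3
(row=4, col=1): c = -0.6267 + -0.6800i → escape time 6
(row=4, col=2): c = -0.1033 + -0.6800i → escape time 6
(row=4, col=3): c = 0.4200 + -0.6800i → escape time 5

Answer: 3464
6666
6666
6666
3665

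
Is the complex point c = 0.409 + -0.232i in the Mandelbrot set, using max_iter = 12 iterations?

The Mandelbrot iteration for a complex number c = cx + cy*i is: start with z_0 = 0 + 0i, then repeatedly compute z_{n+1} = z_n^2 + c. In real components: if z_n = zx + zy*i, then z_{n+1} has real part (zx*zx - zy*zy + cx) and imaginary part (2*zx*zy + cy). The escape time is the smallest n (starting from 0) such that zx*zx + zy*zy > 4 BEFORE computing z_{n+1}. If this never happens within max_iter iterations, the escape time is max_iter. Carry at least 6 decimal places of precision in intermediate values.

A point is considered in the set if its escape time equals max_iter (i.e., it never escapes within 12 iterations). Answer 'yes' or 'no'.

Answer: yes

Derivation:
z_0 = 0 + 0i, c = 0.4090 + -0.2320i
Iter 1: z = 0.4090 + -0.2320i, |z|^2 = 0.2211
Iter 2: z = 0.5225 + -0.4218i, |z|^2 = 0.4509
Iter 3: z = 0.5041 + -0.6727i, |z|^2 = 0.7066
Iter 4: z = 0.2105 + -0.9102i, |z|^2 = 0.8728
Iter 5: z = -0.3751 + -0.6152i, |z|^2 = 0.5192
Iter 6: z = 0.1712 + 0.2296i, |z|^2 = 0.0820
Iter 7: z = 0.3856 + -0.1534i, |z|^2 = 0.1722
Iter 8: z = 0.5342 + -0.3503i, |z|^2 = 0.4080
Iter 9: z = 0.5716 + -0.6062i, |z|^2 = 0.6942
Iter 10: z = 0.3682 + -0.9251i, |z|^2 = 0.9913
Iter 11: z = -0.3111 + -0.9133i, |z|^2 = 0.9309
Did not escape in 12 iterations → in set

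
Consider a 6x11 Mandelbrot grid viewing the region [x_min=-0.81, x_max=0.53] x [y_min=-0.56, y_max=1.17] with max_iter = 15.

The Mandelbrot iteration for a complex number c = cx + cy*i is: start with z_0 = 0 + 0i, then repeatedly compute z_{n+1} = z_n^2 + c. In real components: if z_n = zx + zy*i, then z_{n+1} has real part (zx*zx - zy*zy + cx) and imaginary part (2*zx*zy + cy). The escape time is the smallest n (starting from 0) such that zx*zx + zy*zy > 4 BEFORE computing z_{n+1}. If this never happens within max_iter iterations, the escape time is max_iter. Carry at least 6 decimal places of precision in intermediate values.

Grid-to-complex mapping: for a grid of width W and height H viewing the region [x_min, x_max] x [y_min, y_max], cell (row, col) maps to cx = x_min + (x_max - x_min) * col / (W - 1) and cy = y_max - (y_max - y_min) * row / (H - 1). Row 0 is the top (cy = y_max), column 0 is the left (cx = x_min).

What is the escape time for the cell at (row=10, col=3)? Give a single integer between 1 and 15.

Answer: 15

Derivation:
z_0 = 0 + 0i, c = -0.0060 + -0.5600i
Iter 1: z = -0.0060 + -0.5600i, |z|^2 = 0.3136
Iter 2: z = -0.3196 + -0.5533i, |z|^2 = 0.4082
Iter 3: z = -0.2100 + -0.2064i, |z|^2 = 0.0867
Iter 4: z = -0.0045 + -0.4733i, |z|^2 = 0.2241
Iter 5: z = -0.2300 + -0.5557i, |z|^2 = 0.3618
Iter 6: z = -0.2619 + -0.3043i, |z|^2 = 0.1612
Iter 7: z = -0.0300 + -0.4006i, |z|^2 = 0.1613
Iter 8: z = -0.1655 + -0.5360i, |z|^2 = 0.3147
Iter 9: z = -0.2658 + -0.3825i, |z|^2 = 0.2170
Iter 10: z = -0.0817 + -0.3566i, |z|^2 = 0.1338
Iter 11: z = -0.1265 + -0.5018i, |z|^2 = 0.2678
Iter 12: z = -0.2418 + -0.4331i, |z|^2 = 0.2460
Iter 13: z = -0.1351 + -0.3506i, |z|^2 = 0.1412
Iter 14: z = -0.1107 + -0.4653i, |z|^2 = 0.2287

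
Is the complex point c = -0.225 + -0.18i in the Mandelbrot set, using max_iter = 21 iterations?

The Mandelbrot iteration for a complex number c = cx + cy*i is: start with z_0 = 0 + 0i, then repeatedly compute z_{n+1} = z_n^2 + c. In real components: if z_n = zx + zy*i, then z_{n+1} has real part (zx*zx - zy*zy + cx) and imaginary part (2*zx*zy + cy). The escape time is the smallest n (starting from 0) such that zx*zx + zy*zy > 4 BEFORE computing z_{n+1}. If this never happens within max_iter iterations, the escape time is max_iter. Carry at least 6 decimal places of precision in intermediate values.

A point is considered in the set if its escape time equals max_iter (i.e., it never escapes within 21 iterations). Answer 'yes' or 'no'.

Answer: yes

Derivation:
z_0 = 0 + 0i, c = -0.2250 + -0.1800i
Iter 1: z = -0.2250 + -0.1800i, |z|^2 = 0.0830
Iter 2: z = -0.2068 + -0.0990i, |z|^2 = 0.0526
Iter 3: z = -0.1920 + -0.1391i, |z|^2 = 0.0562
Iter 4: z = -0.2075 + -0.1266i, |z|^2 = 0.0591
Iter 5: z = -0.1980 + -0.1275i, |z|^2 = 0.0554
Iter 6: z = -0.2021 + -0.1295i, |z|^2 = 0.0576
Iter 7: z = -0.2010 + -0.1277i, |z|^2 = 0.0567
Iter 8: z = -0.2009 + -0.1287i, |z|^2 = 0.0569
Iter 9: z = -0.2012 + -0.1283i, |z|^2 = 0.0569
Iter 10: z = -0.2010 + -0.1284i, |z|^2 = 0.0569
Iter 11: z = -0.2011 + -0.1284i, |z|^2 = 0.0569
Iter 12: z = -0.2010 + -0.1284i, |z|^2 = 0.0569
Iter 13: z = -0.2011 + -0.1284i, |z|^2 = 0.0569
Iter 14: z = -0.2011 + -0.1284i, |z|^2 = 0.0569
Iter 15: z = -0.2011 + -0.1284i, |z|^2 = 0.0569
Iter 16: z = -0.2011 + -0.1284i, |z|^2 = 0.0569
Iter 17: z = -0.2011 + -0.1284i, |z|^2 = 0.0569
Iter 18: z = -0.2011 + -0.1284i, |z|^2 = 0.0569
Iter 19: z = -0.2011 + -0.1284i, |z|^2 = 0.0569
Iter 20: z = -0.2011 + -0.1284i, |z|^2 = 0.0569
Did not escape in 21 iterations → in set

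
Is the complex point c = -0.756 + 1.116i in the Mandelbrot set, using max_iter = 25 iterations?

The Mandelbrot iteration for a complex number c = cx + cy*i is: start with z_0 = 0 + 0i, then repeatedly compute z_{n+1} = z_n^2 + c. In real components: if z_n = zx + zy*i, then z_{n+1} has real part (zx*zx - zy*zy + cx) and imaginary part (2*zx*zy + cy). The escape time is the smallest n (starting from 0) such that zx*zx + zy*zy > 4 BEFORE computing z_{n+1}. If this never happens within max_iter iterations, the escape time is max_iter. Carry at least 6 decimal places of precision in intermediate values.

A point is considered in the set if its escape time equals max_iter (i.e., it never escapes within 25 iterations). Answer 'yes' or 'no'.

Answer: no

Derivation:
z_0 = 0 + 0i, c = -0.7560 + 1.1160i
Iter 1: z = -0.7560 + 1.1160i, |z|^2 = 1.8170
Iter 2: z = -1.4299 + -0.5714i, |z|^2 = 2.3712
Iter 3: z = 0.9622 + 2.7501i, |z|^2 = 8.4888
Escaped at iteration 3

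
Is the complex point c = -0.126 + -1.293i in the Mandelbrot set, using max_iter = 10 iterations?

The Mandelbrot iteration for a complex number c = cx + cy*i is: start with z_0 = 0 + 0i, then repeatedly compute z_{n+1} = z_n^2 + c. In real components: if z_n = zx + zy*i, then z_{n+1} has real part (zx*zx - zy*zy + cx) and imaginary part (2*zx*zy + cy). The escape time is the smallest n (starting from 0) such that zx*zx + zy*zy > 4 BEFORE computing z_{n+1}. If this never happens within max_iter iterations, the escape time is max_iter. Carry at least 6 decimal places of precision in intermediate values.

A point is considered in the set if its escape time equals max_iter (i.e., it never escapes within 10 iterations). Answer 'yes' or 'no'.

z_0 = 0 + 0i, c = -0.1260 + -1.2930i
Iter 1: z = -0.1260 + -1.2930i, |z|^2 = 1.6877
Iter 2: z = -1.7820 + -0.9672i, |z|^2 = 4.1108
Escaped at iteration 2

Answer: no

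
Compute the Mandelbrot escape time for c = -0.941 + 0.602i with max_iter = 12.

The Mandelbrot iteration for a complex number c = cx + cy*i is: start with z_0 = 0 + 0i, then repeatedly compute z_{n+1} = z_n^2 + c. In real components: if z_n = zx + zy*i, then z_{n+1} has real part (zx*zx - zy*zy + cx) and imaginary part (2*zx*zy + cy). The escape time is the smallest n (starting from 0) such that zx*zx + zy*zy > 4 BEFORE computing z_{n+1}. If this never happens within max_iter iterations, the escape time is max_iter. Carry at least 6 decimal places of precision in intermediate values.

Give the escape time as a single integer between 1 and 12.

Answer: 5

Derivation:
z_0 = 0 + 0i, c = -0.9410 + 0.6020i
Iter 1: z = -0.9410 + 0.6020i, |z|^2 = 1.2479
Iter 2: z = -0.4179 + -0.5310i, |z|^2 = 0.4566
Iter 3: z = -1.0483 + 1.0458i, |z|^2 = 2.1926
Iter 4: z = -0.9359 + -1.5906i, |z|^2 = 3.4057
Iter 5: z = -2.5951 + 3.5790i, |z|^2 = 19.5439
Escaped at iteration 5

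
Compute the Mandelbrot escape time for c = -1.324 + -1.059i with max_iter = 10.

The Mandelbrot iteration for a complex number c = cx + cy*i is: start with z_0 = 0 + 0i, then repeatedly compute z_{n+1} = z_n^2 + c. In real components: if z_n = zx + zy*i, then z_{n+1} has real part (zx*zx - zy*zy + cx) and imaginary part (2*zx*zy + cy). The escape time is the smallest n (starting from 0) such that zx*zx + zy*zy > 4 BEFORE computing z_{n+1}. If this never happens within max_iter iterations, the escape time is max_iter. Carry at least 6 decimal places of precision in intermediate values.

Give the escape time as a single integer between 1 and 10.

z_0 = 0 + 0i, c = -1.3240 + -1.0590i
Iter 1: z = -1.3240 + -1.0590i, |z|^2 = 2.8745
Iter 2: z = -0.6925 + 1.7452i, |z|^2 = 3.5254
Iter 3: z = -3.8903 + -3.4762i, |z|^2 = 27.2179
Escaped at iteration 3

Answer: 3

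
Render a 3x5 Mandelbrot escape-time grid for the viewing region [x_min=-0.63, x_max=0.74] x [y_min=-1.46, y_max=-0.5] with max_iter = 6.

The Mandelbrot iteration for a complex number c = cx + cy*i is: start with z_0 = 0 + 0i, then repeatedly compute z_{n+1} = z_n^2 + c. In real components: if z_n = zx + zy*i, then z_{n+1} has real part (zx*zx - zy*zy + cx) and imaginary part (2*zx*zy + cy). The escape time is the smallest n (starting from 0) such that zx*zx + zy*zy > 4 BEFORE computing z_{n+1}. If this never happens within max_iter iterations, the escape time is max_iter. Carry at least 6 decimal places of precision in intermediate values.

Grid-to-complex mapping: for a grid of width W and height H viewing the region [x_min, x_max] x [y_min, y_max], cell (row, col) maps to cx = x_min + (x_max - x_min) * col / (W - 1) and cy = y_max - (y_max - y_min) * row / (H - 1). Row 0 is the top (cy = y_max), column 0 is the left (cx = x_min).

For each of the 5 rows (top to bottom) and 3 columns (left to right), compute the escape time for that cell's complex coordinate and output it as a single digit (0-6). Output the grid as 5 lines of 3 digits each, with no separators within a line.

(row=0, col=0): c = -0.6300 + -0.5000i → escape time 6
(row=0, col=1): c = 0.0550 + -0.5000i → escape time 6
(row=0, col=2): c = 0.7400 + -0.5000i → escape time 3
(row=1, col=0): c = -0.6300 + -0.7400i → escape time 5
(row=1, col=1): c = 0.0550 + -0.7400i → escape time 6
(row=1, col=2): c = 0.7400 + -0.7400i → escape time 3
(row=2, col=0): c = -0.6300 + -0.9800i → escape time 4
(row=2, col=1): c = 0.0550 + -0.9800i → escape time 5
(row=2, col=2): c = 0.7400 + -0.9800i → escape time 2
(row=3, col=0): c = -0.6300 + -1.2200i → escape time 3
(row=3, col=1): c = 0.0550 + -1.2200i → escape time 3
(row=3, col=2): c = 0.7400 + -1.2200i → escape time 2
(row=4, col=0): c = -0.6300 + -1.4600i → escape time 2
(row=4, col=1): c = 0.0550 + -1.4600i → escape time 2
(row=4, col=2): c = 0.7400 + -1.4600i → escape time 2

Answer: 663
563
452
332
222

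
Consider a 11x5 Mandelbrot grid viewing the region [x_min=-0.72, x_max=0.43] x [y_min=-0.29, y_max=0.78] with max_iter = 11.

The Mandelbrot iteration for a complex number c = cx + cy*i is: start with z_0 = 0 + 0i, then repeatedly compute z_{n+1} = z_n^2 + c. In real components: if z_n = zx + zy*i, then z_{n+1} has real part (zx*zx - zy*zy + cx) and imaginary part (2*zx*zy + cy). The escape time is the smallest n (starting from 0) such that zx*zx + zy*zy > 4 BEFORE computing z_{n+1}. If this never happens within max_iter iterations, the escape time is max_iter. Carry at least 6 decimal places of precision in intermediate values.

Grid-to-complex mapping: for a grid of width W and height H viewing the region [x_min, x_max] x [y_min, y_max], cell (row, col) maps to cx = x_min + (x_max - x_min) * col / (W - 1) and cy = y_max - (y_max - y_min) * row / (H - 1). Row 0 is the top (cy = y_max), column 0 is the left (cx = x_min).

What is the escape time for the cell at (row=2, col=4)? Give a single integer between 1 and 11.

z_0 = 0 + 0i, c = -0.2600 + 0.2450i
Iter 1: z = -0.2600 + 0.2450i, |z|^2 = 0.1276
Iter 2: z = -0.2524 + 0.1176i, |z|^2 = 0.0775
Iter 3: z = -0.2101 + 0.1856i, |z|^2 = 0.0786
Iter 4: z = -0.2503 + 0.1670i, |z|^2 = 0.0905
Iter 5: z = -0.2252 + 0.1614i, |z|^2 = 0.0768
Iter 6: z = -0.2353 + 0.1723i, |z|^2 = 0.0851
Iter 7: z = -0.2343 + 0.1639i, |z|^2 = 0.0818
Iter 8: z = -0.2320 + 0.1682i, |z|^2 = 0.0821
Iter 9: z = -0.2345 + 0.1670i, |z|^2 = 0.0829
Iter 10: z = -0.2329 + 0.1667i, |z|^2 = 0.0820

Answer: 11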